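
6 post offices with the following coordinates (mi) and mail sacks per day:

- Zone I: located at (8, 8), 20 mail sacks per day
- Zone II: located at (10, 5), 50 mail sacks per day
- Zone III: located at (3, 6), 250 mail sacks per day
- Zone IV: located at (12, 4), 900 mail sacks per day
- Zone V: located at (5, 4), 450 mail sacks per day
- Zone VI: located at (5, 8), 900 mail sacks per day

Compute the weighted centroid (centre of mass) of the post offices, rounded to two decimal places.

(7.38, 5.65)

The minimiser of Σwᵢ‖p−pᵢ‖² is the weighted centroid p* = (Σwᵢpᵢ)/(Σwᵢ).
Σwᵢ = 2570.
Σwᵢxᵢ = 20·8 + 50·10 + 250·3 + 900·12 + 450·5 + 900·5 = 18960.
Σwᵢyᵢ = 20·8 + 50·5 + 250·6 + 900·4 + 450·4 + 900·8 = 14510.
x* = 18960/2570 = 7.38, y* = 14510/2570 = 5.65.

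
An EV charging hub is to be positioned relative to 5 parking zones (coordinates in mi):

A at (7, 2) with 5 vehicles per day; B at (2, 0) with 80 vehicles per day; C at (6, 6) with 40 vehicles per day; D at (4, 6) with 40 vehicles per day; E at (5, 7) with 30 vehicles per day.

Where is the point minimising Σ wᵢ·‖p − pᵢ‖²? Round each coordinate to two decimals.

(3.82, 3.59)

The minimiser of Σwᵢ‖p−pᵢ‖² is the weighted centroid p* = (Σwᵢpᵢ)/(Σwᵢ).
Σwᵢ = 195.
Σwᵢxᵢ = 5·7 + 80·2 + 40·6 + 40·4 + 30·5 = 745.
Σwᵢyᵢ = 5·2 + 80·0 + 40·6 + 40·6 + 30·7 = 700.
x* = 745/195 = 3.82, y* = 700/195 = 3.59.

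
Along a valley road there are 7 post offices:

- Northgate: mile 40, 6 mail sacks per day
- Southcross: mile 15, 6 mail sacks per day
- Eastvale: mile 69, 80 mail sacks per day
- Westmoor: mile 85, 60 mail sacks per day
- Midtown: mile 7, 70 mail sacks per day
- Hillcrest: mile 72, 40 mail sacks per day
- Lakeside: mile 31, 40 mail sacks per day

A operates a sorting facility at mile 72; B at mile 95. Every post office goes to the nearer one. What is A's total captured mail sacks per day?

242

The indifferent point is the midpoint (72+95)/2 = 83.5; post offices left of it (closer to A at 72) go to A, those right go to B.
  Midtown at 7 (w=70) → A
  Southcross at 15 (w=6) → A
  Lakeside at 31 (w=40) → A
  Northgate at 40 (w=6) → A
  Eastvale at 69 (w=80) → A
  Hillcrest at 72 (w=40) → A
  Westmoor at 85 (w=60) → B
A captures 242; B captures 60.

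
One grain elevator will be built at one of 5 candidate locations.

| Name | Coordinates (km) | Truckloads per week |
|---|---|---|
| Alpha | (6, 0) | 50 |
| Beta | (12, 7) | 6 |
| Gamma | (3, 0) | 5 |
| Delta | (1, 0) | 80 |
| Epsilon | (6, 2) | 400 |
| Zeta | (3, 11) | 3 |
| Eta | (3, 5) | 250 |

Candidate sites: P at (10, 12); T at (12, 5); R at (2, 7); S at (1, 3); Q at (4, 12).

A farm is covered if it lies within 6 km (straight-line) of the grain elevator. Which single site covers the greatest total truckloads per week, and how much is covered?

Coverage radius r = 6 km; a point is covered iff (Δx)²+(Δy)² ≤ 6² = 36.
  P (10, 12): covers {Beta} → 6
  T (12, 5): covers {Beta} → 6
  R (2, 7): covers {Zeta, Eta} → 253
  S (1, 3): covers {Alpha, Gamma, Delta, Epsilon, Eta} → 785
  Q (4, 12): covers {Zeta} → 3
Maximum coverage at S: 785 truckloads per week.

S, covering 785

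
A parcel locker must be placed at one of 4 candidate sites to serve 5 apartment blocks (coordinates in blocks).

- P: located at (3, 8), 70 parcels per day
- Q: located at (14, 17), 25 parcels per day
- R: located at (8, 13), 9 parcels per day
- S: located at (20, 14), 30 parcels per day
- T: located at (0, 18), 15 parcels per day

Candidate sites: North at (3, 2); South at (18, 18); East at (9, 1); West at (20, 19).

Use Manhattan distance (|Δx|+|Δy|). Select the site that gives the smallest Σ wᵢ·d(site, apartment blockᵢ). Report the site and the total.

North, total 2369 blocks

Total weighted distance at each candidate:
  North (3, 2): total = 2369
  South (18, 18): total = 2460
  East (9, 1): total = 2662
  West (20, 19): total = 2787
Minimum is at North with total 2369 blocks.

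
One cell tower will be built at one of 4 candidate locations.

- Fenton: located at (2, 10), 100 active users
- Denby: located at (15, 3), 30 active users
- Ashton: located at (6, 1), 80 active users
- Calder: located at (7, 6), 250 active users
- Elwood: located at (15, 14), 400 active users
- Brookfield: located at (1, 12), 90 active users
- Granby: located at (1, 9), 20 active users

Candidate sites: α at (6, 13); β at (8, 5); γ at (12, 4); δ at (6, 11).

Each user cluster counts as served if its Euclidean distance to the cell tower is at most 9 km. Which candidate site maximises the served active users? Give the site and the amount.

Coverage radius r = 9 km; a point is covered iff (Δx)²+(Δy)² ≤ 9² = 81.
  α (6, 13): covers {Fenton, Calder, Brookfield, Granby} → 460
  β (8, 5): covers {Fenton, Denby, Ashton, Calder, Granby} → 480
  γ (12, 4): covers {Denby, Ashton, Calder} → 360
  δ (6, 11): covers {Fenton, Calder, Brookfield, Granby} → 460
Maximum coverage at β: 480 active users.

β, covering 480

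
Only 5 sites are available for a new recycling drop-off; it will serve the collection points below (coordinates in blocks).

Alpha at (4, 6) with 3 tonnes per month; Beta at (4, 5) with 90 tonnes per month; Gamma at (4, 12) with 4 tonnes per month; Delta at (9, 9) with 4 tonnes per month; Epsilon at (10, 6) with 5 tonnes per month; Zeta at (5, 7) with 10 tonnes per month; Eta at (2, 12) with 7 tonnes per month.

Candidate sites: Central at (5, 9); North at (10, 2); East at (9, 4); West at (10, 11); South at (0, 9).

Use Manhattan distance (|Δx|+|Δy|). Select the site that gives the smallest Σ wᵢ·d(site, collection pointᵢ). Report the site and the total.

Total weighted distance at each candidate:
  Central (5, 9): total = 596
  North (10, 2): total = 1182
  East (9, 4): total = 823
  West (10, 11): total = 1331
  South (0, 9): total = 975
Minimum is at Central with total 596 blocks.

Central, total 596 blocks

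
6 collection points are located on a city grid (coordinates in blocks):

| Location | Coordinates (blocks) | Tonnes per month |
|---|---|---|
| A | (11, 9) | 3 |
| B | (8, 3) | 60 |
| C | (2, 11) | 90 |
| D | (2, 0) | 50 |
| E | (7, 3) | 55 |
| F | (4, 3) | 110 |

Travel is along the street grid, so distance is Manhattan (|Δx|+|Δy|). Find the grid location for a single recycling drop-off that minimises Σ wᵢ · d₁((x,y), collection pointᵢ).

Manhattan distance separates: Σwᵢ(|x−xᵢ|+|y−yᵢ|) = Σwᵢ|x−xᵢ| + Σwᵢ|y−yᵢ|, so x and y are optimised independently as 1-D weighted medians.
Total weight W = 368; half = 184.
x-coordinate, sorted with cumulative weight:
  x=2 (C, w=90) cum 90
  x=2 (D, w=50) cum 140
  x=4 (F, w=110) cum 250  ← median
  x=7 (E, w=55) cum 305
  x=8 (B, w=60) cum 365
  x=11 (A, w=3) cum 368
⇒ x* = 4
y-coordinate, sorted with cumulative weight:
  y=0 (D, w=50) cum 50
  y=3 (B, w=60) cum 110
  y=3 (E, w=55) cum 165
  y=3 (F, w=110) cum 275  ← median
  y=9 (A, w=3) cum 278
  y=11 (C, w=90) cum 368
⇒ y* = 3

(4, 3)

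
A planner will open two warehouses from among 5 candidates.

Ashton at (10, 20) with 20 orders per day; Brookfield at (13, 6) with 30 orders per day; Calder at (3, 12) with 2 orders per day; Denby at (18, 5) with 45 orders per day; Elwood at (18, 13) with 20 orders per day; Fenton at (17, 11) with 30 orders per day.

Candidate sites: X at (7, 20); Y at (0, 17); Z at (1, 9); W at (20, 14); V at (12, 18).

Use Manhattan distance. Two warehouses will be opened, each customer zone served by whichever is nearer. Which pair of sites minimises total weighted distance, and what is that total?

{W, V}, total 1235

Evaluate every pair (each demand assigned to the nearer of the two):
  {W, V}: total = 1235
  {X, W}: total = 1269
  {Y, W}: total = 1461
  {Z, W}: total = 1515
  {X, V}: total = 1909
  {Z, V}: total = 1915
  {Y, V}: total = 1921
  {X, Z}: total = 2365
  {Y, Z}: total = 2625
  {X, Y}: total = 2776
Best pair: {W, V} with total 1235.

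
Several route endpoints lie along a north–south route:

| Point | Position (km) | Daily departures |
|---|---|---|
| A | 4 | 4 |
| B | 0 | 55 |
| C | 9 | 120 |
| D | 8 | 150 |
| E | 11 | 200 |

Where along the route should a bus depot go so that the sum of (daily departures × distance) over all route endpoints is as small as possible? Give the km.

x = 9

For a sum of weighted absolute distances on a line, the optimum is the weighted median (not the mean). Total weight W = 529; half-weight = 264.5.
Sort by position and accumulate weight:
  km 0 (B, w=55) → cum 55
  km 4 (A, w=4) → cum 59
  km 8 (D, w=150) → cum 209
  km 9 (C, w=120) → cum 329  ≥ 264.5 → median here
  km 11 (E, w=200) → cum 529
Optimal location: km 9.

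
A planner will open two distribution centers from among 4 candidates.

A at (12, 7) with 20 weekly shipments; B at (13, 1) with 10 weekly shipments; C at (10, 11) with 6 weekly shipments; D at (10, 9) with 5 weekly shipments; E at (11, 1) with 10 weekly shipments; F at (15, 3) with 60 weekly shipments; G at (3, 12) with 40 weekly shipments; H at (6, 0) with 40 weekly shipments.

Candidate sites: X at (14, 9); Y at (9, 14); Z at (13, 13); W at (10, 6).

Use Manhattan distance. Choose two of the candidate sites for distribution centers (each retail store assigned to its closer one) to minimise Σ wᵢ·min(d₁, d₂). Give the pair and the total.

Evaluate every pair (each demand assigned to the nearer of the two):
  {Y, W}: total = 1439
  {Z, W}: total = 1565
  {X, W}: total = 1585
  {X, Y}: total = 1744
  {X, Z}: total = 1870
  {Y, Z}: total = 2174
Best pair: {Y, W} with total 1439.

{Y, W}, total 1439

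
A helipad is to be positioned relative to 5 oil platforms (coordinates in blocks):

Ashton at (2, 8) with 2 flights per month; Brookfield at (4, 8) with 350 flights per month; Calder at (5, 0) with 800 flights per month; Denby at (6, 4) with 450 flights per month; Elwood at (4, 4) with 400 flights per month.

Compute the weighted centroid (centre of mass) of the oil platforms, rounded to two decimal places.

The minimiser of Σwᵢ‖p−pᵢ‖² is the weighted centroid p* = (Σwᵢpᵢ)/(Σwᵢ).
Σwᵢ = 2002.
Σwᵢxᵢ = 2·2 + 350·4 + 800·5 + 450·6 + 400·4 = 9704.
Σwᵢyᵢ = 2·8 + 350·8 + 800·0 + 450·4 + 400·4 = 6216.
x* = 9704/2002 = 4.85, y* = 6216/2002 = 3.10.

(4.85, 3.10)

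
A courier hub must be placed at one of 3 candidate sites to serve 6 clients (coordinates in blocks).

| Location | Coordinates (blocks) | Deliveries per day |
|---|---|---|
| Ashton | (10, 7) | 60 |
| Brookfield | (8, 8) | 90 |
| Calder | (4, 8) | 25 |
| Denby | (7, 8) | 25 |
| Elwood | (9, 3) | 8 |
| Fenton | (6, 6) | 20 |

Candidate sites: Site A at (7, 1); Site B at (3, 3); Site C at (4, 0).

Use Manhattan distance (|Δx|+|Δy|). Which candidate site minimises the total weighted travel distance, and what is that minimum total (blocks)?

Site A, total 1837 blocks

Total weighted distance at each candidate:
  Site A (7, 1): total = 1837
  Site B (3, 3): total = 2103
  Site C (4, 0): total = 2559
Minimum is at Site A with total 1837 blocks.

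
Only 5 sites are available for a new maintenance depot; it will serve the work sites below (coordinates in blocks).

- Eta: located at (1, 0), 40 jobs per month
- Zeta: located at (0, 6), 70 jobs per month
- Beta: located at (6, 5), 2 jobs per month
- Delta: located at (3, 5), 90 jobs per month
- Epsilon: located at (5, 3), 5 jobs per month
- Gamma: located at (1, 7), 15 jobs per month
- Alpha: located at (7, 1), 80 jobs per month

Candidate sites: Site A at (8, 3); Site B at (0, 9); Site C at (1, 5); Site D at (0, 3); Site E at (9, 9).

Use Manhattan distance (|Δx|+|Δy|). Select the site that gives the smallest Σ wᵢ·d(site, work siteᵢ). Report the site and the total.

Total weighted distance at each candidate:
  Site A (8, 3): total = 2228
  Site B (0, 9): total = 2560
  Site C (1, 5): total = 1390
  Site D (0, 3): total = 1656
  Site E (9, 9): total = 3434
Minimum is at Site C with total 1390 blocks.

Site C, total 1390 blocks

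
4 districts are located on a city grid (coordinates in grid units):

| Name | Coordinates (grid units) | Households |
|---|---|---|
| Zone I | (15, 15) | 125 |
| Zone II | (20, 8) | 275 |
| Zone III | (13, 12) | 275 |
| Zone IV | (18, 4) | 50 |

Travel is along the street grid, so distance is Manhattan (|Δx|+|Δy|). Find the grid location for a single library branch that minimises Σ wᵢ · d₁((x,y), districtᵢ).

Manhattan distance separates: Σwᵢ(|x−xᵢ|+|y−yᵢ|) = Σwᵢ|x−xᵢ| + Σwᵢ|y−yᵢ|, so x and y are optimised independently as 1-D weighted medians.
Total weight W = 725; half = 362.5.
x-coordinate, sorted with cumulative weight:
  x=13 (Zone III, w=275) cum 275
  x=15 (Zone I, w=125) cum 400  ← median
  x=18 (Zone IV, w=50) cum 450
  x=20 (Zone II, w=275) cum 725
⇒ x* = 15
y-coordinate, sorted with cumulative weight:
  y=4 (Zone IV, w=50) cum 50
  y=8 (Zone II, w=275) cum 325
  y=12 (Zone III, w=275) cum 600  ← median
  y=15 (Zone I, w=125) cum 725
⇒ y* = 12

(15, 12)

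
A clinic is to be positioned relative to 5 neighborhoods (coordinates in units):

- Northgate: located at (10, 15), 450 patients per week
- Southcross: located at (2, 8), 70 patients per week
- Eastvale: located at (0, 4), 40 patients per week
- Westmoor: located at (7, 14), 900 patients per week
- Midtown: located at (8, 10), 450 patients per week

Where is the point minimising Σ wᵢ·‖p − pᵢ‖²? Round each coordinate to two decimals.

(7.61, 12.86)

The minimiser of Σwᵢ‖p−pᵢ‖² is the weighted centroid p* = (Σwᵢpᵢ)/(Σwᵢ).
Σwᵢ = 1910.
Σwᵢxᵢ = 450·10 + 70·2 + 40·0 + 900·7 + 450·8 = 14540.
Σwᵢyᵢ = 450·15 + 70·8 + 40·4 + 900·14 + 450·10 = 24570.
x* = 14540/1910 = 7.61, y* = 24570/1910 = 12.86.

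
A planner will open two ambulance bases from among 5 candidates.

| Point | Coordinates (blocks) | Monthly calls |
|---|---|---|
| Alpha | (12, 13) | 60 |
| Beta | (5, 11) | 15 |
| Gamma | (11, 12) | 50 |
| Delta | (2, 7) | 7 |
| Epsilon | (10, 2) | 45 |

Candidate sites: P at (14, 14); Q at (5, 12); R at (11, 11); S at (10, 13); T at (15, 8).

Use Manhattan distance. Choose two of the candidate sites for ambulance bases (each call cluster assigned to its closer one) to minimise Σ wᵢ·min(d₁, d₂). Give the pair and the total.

Evaluate every pair (each demand assigned to the nearer of the two):
  {Q, R}: total = 751
  {Q, S}: total = 786
  {R, S}: total = 801
  {P, R}: total = 861
  {R, T}: total = 861
  {P, S}: total = 918
  {S, T}: total = 918
  {P, Q}: total = 1176
  {P, T}: total = 1203
  {Q, T}: total = 1346
Best pair: {Q, R} with total 751.

{Q, R}, total 751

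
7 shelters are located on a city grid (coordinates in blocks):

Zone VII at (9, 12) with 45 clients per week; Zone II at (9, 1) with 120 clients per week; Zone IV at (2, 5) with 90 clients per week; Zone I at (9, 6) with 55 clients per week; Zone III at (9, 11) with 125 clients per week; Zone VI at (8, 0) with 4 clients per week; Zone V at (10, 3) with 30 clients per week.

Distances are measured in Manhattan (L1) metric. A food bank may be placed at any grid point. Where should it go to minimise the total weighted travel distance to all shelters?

Manhattan distance separates: Σwᵢ(|x−xᵢ|+|y−yᵢ|) = Σwᵢ|x−xᵢ| + Σwᵢ|y−yᵢ|, so x and y are optimised independently as 1-D weighted medians.
Total weight W = 469; half = 234.5.
x-coordinate, sorted with cumulative weight:
  x=2 (Zone IV, w=90) cum 90
  x=8 (Zone VI, w=4) cum 94
  x=9 (Zone VII, w=45) cum 139
  x=9 (Zone II, w=120) cum 259  ← median
  x=9 (Zone I, w=55) cum 314
  x=9 (Zone III, w=125) cum 439
  x=10 (Zone V, w=30) cum 469
⇒ x* = 9
y-coordinate, sorted with cumulative weight:
  y=0 (Zone VI, w=4) cum 4
  y=1 (Zone II, w=120) cum 124
  y=3 (Zone V, w=30) cum 154
  y=5 (Zone IV, w=90) cum 244  ← median
  y=6 (Zone I, w=55) cum 299
  y=11 (Zone III, w=125) cum 424
  y=12 (Zone VII, w=45) cum 469
⇒ y* = 5

(9, 5)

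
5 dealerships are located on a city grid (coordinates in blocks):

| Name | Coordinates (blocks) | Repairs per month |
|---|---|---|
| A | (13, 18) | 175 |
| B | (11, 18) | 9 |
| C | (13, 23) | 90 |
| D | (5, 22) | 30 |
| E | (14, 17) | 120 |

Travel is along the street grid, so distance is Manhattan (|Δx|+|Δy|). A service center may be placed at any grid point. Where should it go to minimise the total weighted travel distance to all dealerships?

(13, 18)

Manhattan distance separates: Σwᵢ(|x−xᵢ|+|y−yᵢ|) = Σwᵢ|x−xᵢ| + Σwᵢ|y−yᵢ|, so x and y are optimised independently as 1-D weighted medians.
Total weight W = 424; half = 212.
x-coordinate, sorted with cumulative weight:
  x=5 (D, w=30) cum 30
  x=11 (B, w=9) cum 39
  x=13 (A, w=175) cum 214  ← median
  x=13 (C, w=90) cum 304
  x=14 (E, w=120) cum 424
⇒ x* = 13
y-coordinate, sorted with cumulative weight:
  y=17 (E, w=120) cum 120
  y=18 (A, w=175) cum 295  ← median
  y=18 (B, w=9) cum 304
  y=22 (D, w=30) cum 334
  y=23 (C, w=90) cum 424
⇒ y* = 18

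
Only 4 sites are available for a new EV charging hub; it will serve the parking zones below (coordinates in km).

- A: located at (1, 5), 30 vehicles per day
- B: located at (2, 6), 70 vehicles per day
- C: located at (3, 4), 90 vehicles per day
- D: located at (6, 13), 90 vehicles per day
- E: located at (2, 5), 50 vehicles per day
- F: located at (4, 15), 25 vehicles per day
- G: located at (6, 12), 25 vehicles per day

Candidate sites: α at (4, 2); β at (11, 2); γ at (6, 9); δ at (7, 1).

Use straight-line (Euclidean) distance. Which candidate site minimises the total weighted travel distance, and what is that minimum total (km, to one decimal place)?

γ, total 1942.8 km

Total weighted distance at each candidate:
  α (4, 2): total = 2408.0
  β (11, 2): total = 3955.2
  γ (6, 9): total = 1942.8
  δ (7, 1): total = 3199.3
Minimum is at γ with total 1942.8 km.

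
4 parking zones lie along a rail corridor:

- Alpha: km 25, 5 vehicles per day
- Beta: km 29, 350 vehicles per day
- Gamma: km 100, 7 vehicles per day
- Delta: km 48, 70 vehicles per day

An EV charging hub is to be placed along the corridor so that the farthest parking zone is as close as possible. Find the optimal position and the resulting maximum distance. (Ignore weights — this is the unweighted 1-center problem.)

location 62.5, max distance 37.5

The 1-center on a line is the midpoint of the two extreme points: leftmost at 25, rightmost at 100.
Optimal location = (25 + 100)/2 = 62.5; maximum distance = (100 − 25)/2 = 37.5.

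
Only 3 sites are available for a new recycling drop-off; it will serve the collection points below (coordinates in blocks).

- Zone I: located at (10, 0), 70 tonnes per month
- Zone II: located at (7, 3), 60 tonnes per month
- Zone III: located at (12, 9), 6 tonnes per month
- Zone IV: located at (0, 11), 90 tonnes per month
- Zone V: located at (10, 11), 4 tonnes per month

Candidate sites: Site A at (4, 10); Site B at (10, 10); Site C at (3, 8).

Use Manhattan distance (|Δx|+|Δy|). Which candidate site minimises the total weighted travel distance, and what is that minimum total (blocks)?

Site C, total 2230 blocks

Total weighted distance at each candidate:
  Site A (4, 10): total = 2252
  Site B (10, 10): total = 2312
  Site C (3, 8): total = 2230
Minimum is at Site C with total 2230 blocks.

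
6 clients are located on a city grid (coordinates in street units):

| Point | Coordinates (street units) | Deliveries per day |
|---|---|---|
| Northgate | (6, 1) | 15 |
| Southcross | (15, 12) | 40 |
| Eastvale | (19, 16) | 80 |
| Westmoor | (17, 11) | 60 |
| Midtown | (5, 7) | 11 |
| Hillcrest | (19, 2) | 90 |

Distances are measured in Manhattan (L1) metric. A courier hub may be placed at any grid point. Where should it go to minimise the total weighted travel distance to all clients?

Manhattan distance separates: Σwᵢ(|x−xᵢ|+|y−yᵢ|) = Σwᵢ|x−xᵢ| + Σwᵢ|y−yᵢ|, so x and y are optimised independently as 1-D weighted medians.
Total weight W = 296; half = 148.
x-coordinate, sorted with cumulative weight:
  x=5 (Midtown, w=11) cum 11
  x=6 (Northgate, w=15) cum 26
  x=15 (Southcross, w=40) cum 66
  x=17 (Westmoor, w=60) cum 126
  x=19 (Eastvale, w=80) cum 206  ← median
  x=19 (Hillcrest, w=90) cum 296
⇒ x* = 19
y-coordinate, sorted with cumulative weight:
  y=1 (Northgate, w=15) cum 15
  y=2 (Hillcrest, w=90) cum 105
  y=7 (Midtown, w=11) cum 116
  y=11 (Westmoor, w=60) cum 176  ← median
  y=12 (Southcross, w=40) cum 216
  y=16 (Eastvale, w=80) cum 296
⇒ y* = 11

(19, 11)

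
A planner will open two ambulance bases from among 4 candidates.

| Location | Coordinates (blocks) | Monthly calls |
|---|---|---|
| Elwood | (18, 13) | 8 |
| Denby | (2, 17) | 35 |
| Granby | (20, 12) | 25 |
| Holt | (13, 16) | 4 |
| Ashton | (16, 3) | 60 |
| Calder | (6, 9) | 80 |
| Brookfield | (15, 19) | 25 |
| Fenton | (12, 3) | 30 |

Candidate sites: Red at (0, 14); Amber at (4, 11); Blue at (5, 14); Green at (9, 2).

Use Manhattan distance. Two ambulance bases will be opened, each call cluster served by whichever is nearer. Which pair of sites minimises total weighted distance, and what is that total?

Evaluate every pair (each demand assigned to the nearer of the two):
  {Blue, Green}: total = 2242
  {Amber, Green}: total = 2284
  {Red, Green}: total = 2812
  {Amber, Blue}: total = 3162
  {Red, Amber}: total = 3259
  {Red, Blue}: total = 3467
Best pair: {Blue, Green} with total 2242.

{Blue, Green}, total 2242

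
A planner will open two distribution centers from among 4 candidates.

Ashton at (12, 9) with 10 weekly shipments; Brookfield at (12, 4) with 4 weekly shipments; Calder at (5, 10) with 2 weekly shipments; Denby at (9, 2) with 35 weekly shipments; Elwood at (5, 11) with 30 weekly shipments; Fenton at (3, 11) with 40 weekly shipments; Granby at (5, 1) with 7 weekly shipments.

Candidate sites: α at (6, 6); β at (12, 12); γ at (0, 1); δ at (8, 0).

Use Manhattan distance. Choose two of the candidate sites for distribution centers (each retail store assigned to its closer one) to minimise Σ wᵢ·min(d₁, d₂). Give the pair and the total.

{α, δ}, total 765

Evaluate every pair (each demand assigned to the nearer of the two):
  {α, δ}: total = 765
  {β, δ}: total = 853
  {α, β}: total = 859
  {α, γ}: total = 912
  {β, γ}: total = 1105
  {γ, δ}: total = 1261
Best pair: {α, δ} with total 765.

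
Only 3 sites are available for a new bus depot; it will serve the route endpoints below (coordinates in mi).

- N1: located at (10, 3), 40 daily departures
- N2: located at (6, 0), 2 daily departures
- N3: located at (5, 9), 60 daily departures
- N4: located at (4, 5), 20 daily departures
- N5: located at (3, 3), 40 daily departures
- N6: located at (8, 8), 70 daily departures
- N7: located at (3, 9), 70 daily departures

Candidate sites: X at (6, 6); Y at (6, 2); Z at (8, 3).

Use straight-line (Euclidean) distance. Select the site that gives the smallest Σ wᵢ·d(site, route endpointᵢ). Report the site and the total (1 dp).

Total weighted distance at each candidate:
  X (6, 6): total = 1111.1
  Y (6, 2): total = 1767.6
  Z (8, 3): total = 1675.9
Minimum is at X with total 1111.1 mi.

X, total 1111.1 mi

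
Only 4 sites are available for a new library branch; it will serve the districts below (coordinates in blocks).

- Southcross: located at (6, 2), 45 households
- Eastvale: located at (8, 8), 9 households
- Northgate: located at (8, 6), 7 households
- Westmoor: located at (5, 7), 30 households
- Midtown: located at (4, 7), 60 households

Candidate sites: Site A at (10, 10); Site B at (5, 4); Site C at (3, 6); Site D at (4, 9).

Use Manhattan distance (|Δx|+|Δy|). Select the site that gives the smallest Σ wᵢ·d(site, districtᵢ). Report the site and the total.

Total weighted distance at each candidate:
  Site A (10, 10): total = 1398
  Site B (5, 4): total = 563
  Site C (3, 6): total = 623
  Site D (4, 9): total = 709
Minimum is at Site B with total 563 blocks.

Site B, total 563 blocks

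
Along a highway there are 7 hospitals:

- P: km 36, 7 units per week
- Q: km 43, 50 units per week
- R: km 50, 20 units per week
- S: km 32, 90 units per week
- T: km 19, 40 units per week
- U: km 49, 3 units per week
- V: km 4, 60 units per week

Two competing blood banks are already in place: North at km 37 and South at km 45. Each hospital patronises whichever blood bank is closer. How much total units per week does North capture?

The indifferent point is the midpoint (37+45)/2 = 41; hospitals left of it (closer to North at 37) go to North, those right go to South.
  V at 4 (w=60) → North
  T at 19 (w=40) → North
  S at 32 (w=90) → North
  P at 36 (w=7) → North
  Q at 43 (w=50) → South
  U at 49 (w=3) → South
  R at 50 (w=20) → South
North captures 197; South captures 73.

197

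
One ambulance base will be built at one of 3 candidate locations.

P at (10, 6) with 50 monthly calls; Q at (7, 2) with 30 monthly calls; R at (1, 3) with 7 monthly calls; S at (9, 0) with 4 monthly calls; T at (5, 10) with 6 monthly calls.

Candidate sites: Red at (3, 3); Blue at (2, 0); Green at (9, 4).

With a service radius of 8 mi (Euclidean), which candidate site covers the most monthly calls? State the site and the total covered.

Red, covering 97

Coverage radius r = 8 mi; a point is covered iff (Δx)²+(Δy)² ≤ 8² = 64.
  Red (3, 3): covers {P, Q, R, S, T} → 97
  Blue (2, 0): covers {Q, R, S} → 41
  Green (9, 4): covers {P, Q, S, T} → 90
Maximum coverage at Red: 97 monthly calls.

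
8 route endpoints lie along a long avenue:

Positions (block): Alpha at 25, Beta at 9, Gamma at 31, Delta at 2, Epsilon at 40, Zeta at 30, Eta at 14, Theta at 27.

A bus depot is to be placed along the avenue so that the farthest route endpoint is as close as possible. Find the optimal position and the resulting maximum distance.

location 21, max distance 19

The 1-center on a line is the midpoint of the two extreme points: leftmost at 2, rightmost at 40.
Optimal location = (2 + 40)/2 = 21; maximum distance = (40 − 2)/2 = 19.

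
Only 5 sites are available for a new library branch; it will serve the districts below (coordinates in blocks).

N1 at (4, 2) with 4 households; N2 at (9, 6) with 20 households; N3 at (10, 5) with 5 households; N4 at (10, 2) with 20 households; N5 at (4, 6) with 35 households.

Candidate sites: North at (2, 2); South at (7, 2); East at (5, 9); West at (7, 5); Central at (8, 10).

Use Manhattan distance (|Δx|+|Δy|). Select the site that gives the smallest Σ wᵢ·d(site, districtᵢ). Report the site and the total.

West, total 359 blocks

Total weighted distance at each candidate:
  North (2, 2): total = 653
  South (7, 2): total = 467
  East (5, 9): total = 597
  West (7, 5): total = 359
  Central (8, 10): total = 663
Minimum is at West with total 359 blocks.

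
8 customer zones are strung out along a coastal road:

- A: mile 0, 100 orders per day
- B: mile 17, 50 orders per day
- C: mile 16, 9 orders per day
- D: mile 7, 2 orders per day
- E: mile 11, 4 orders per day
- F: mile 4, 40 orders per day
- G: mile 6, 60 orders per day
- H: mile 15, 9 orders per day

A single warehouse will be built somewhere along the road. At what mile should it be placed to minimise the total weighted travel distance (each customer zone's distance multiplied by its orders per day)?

x = 4

For a sum of weighted absolute distances on a line, the optimum is the weighted median (not the mean). Total weight W = 274; half-weight = 137.
Sort by position and accumulate weight:
  mile 0 (A, w=100) → cum 100
  mile 4 (F, w=40) → cum 140  ≥ 137 → median here
  mile 6 (G, w=60) → cum 200
  mile 7 (D, w=2) → cum 202
  mile 11 (E, w=4) → cum 206
  mile 15 (H, w=9) → cum 215
  mile 16 (C, w=9) → cum 224
  mile 17 (B, w=50) → cum 274
Optimal location: mile 4.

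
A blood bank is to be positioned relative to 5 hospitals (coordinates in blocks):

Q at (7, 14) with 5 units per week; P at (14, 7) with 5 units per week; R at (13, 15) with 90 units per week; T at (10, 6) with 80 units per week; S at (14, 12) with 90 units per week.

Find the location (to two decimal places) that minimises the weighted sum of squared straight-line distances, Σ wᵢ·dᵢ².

(12.35, 11.17)

The minimiser of Σwᵢ‖p−pᵢ‖² is the weighted centroid p* = (Σwᵢpᵢ)/(Σwᵢ).
Σwᵢ = 270.
Σwᵢxᵢ = 5·7 + 5·14 + 90·13 + 80·10 + 90·14 = 3335.
Σwᵢyᵢ = 5·14 + 5·7 + 90·15 + 80·6 + 90·12 = 3015.
x* = 3335/270 = 12.35, y* = 3015/270 = 11.17.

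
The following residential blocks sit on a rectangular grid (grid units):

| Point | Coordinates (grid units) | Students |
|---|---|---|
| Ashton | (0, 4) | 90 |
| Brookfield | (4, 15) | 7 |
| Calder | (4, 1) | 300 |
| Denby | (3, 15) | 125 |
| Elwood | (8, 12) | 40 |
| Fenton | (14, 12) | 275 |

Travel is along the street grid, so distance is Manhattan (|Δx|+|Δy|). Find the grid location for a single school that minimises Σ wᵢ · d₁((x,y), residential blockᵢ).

Manhattan distance separates: Σwᵢ(|x−xᵢ|+|y−yᵢ|) = Σwᵢ|x−xᵢ| + Σwᵢ|y−yᵢ|, so x and y are optimised independently as 1-D weighted medians.
Total weight W = 837; half = 418.5.
x-coordinate, sorted with cumulative weight:
  x=0 (Ashton, w=90) cum 90
  x=3 (Denby, w=125) cum 215
  x=4 (Brookfield, w=7) cum 222
  x=4 (Calder, w=300) cum 522  ← median
  x=8 (Elwood, w=40) cum 562
  x=14 (Fenton, w=275) cum 837
⇒ x* = 4
y-coordinate, sorted with cumulative weight:
  y=1 (Calder, w=300) cum 300
  y=4 (Ashton, w=90) cum 390
  y=12 (Elwood, w=40) cum 430  ← median
  y=12 (Fenton, w=275) cum 705
  y=15 (Brookfield, w=7) cum 712
  y=15 (Denby, w=125) cum 837
⇒ y* = 12

(4, 12)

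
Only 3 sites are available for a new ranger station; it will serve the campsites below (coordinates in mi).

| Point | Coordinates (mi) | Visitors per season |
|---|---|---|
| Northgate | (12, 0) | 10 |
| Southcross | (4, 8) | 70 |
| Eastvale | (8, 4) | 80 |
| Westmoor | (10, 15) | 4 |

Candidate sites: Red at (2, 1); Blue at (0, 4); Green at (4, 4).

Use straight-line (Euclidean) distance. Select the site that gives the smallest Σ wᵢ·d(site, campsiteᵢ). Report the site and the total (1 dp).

Total weighted distance at each candidate:
  Red (2, 1): total = 1211.3
  Blue (0, 4): total = 1221.9
  Green (4, 4): total = 739.6
Minimum is at Green with total 739.6 mi.

Green, total 739.6 mi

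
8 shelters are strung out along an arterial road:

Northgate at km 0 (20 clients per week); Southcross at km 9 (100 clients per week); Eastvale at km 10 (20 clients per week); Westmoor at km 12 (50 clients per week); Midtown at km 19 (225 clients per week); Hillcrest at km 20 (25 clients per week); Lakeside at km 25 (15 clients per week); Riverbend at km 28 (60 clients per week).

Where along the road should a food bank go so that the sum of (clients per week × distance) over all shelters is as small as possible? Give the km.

x = 19

For a sum of weighted absolute distances on a line, the optimum is the weighted median (not the mean). Total weight W = 515; half-weight = 257.5.
Sort by position and accumulate weight:
  km 0 (Northgate, w=20) → cum 20
  km 9 (Southcross, w=100) → cum 120
  km 10 (Eastvale, w=20) → cum 140
  km 12 (Westmoor, w=50) → cum 190
  km 19 (Midtown, w=225) → cum 415  ≥ 257.5 → median here
  km 20 (Hillcrest, w=25) → cum 440
  km 25 (Lakeside, w=15) → cum 455
  km 28 (Riverbend, w=60) → cum 515
Optimal location: km 19.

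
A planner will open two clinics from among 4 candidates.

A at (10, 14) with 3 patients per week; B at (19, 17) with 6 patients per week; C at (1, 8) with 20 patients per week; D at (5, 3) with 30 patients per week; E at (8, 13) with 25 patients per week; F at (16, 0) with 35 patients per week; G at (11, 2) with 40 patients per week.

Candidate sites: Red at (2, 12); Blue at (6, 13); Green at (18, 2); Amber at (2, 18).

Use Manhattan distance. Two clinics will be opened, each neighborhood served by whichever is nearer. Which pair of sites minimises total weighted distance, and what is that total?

{Blue, Green}, total 1111

Evaluate every pair (each demand assigned to the nearer of the two):
  {Blue, Green}: total = 1111
  {Red, Green}: total = 1181
  {Green, Amber}: total = 1467
  {Red, Blue}: total = 2042
  {Blue, Amber}: total = 2142
  {Red, Amber}: total = 2443
Best pair: {Blue, Green} with total 1111.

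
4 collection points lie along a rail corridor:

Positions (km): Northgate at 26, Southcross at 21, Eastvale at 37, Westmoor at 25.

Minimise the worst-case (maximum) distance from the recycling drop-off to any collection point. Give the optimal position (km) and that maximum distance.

The 1-center on a line is the midpoint of the two extreme points: leftmost at 21, rightmost at 37.
Optimal location = (21 + 37)/2 = 29; maximum distance = (37 − 21)/2 = 8.

location 29, max distance 8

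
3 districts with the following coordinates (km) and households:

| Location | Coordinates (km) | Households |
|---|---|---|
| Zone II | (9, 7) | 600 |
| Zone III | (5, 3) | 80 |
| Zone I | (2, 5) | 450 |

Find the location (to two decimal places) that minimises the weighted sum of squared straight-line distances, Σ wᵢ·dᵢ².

The minimiser of Σwᵢ‖p−pᵢ‖² is the weighted centroid p* = (Σwᵢpᵢ)/(Σwᵢ).
Σwᵢ = 1130.
Σwᵢxᵢ = 600·9 + 80·5 + 450·2 = 6700.
Σwᵢyᵢ = 600·7 + 80·3 + 450·5 = 6690.
x* = 6700/1130 = 5.93, y* = 6690/1130 = 5.92.

(5.93, 5.92)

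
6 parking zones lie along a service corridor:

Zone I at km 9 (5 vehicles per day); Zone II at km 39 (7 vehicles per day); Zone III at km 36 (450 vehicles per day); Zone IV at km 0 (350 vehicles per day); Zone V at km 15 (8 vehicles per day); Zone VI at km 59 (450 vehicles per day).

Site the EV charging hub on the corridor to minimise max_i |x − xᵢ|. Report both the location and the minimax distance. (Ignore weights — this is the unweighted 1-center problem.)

location 29.5, max distance 29.5

The 1-center on a line is the midpoint of the two extreme points: leftmost at 0, rightmost at 59.
Optimal location = (0 + 59)/2 = 29.5; maximum distance = (59 − 0)/2 = 29.5.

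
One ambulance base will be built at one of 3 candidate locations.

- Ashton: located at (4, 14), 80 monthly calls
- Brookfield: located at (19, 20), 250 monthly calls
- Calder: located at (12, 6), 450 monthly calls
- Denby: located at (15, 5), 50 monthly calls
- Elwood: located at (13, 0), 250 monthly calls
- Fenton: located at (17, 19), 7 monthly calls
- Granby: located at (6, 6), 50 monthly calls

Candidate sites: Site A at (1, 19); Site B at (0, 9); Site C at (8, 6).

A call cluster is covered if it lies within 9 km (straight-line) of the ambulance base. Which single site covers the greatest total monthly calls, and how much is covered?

Coverage radius r = 9 km; a point is covered iff (Δx)²+(Δy)² ≤ 9² = 81.
  Site A (1, 19): covers {Ashton} → 80
  Site B (0, 9): covers {Ashton, Granby} → 130
  Site C (8, 6): covers {Ashton, Calder, Denby, Elwood, Granby} → 880
Maximum coverage at Site C: 880 monthly calls.

Site C, covering 880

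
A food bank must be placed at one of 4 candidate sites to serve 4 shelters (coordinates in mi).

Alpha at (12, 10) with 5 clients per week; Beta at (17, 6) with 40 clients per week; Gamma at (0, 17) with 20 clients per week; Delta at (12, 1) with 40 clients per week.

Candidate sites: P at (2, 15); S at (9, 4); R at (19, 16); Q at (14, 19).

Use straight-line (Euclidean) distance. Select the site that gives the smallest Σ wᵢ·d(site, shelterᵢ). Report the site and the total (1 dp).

S, total 849.3 mi

Total weighted distance at each candidate:
  P (2, 15): total = 1500.4
  S (9, 4): total = 849.3
  R (19, 16): total = 1496.7
  Q (14, 19): total = 1587.0
Minimum is at S with total 849.3 mi.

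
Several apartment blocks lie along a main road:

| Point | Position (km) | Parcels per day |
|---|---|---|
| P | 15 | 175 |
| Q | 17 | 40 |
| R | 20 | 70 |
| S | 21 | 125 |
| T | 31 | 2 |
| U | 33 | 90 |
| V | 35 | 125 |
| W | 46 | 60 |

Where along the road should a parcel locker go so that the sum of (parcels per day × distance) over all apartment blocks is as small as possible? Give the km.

x = 21

For a sum of weighted absolute distances on a line, the optimum is the weighted median (not the mean). Total weight W = 687; half-weight = 343.5.
Sort by position and accumulate weight:
  km 15 (P, w=175) → cum 175
  km 17 (Q, w=40) → cum 215
  km 20 (R, w=70) → cum 285
  km 21 (S, w=125) → cum 410  ≥ 343.5 → median here
  km 31 (T, w=2) → cum 412
  km 33 (U, w=90) → cum 502
  km 35 (V, w=125) → cum 627
  km 46 (W, w=60) → cum 687
Optimal location: km 21.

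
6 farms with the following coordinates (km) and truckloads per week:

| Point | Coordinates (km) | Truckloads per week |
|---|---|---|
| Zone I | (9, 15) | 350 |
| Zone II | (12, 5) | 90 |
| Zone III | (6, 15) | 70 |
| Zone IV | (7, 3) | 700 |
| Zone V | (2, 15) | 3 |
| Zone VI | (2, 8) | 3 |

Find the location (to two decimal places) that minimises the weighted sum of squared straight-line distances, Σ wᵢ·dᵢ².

(7.86, 7.33)

The minimiser of Σwᵢ‖p−pᵢ‖² is the weighted centroid p* = (Σwᵢpᵢ)/(Σwᵢ).
Σwᵢ = 1216.
Σwᵢxᵢ = 350·9 + 90·12 + 70·6 + 700·7 + 3·2 + 3·2 = 9562.
Σwᵢyᵢ = 350·15 + 90·5 + 70·15 + 700·3 + 3·15 + 3·8 = 8919.
x* = 9562/1216 = 7.86, y* = 8919/1216 = 7.33.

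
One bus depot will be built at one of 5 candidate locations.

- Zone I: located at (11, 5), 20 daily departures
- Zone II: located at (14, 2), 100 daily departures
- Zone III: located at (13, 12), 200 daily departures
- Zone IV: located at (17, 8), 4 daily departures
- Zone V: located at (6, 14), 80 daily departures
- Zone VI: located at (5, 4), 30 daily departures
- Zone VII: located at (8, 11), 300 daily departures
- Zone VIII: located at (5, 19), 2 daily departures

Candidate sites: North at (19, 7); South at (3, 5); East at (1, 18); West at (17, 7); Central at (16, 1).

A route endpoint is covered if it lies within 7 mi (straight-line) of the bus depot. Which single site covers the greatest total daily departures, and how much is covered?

West, covering 324

Coverage radius r = 7 mi; a point is covered iff (Δx)²+(Δy)² ≤ 7² = 49.
  North (19, 7): covers {Zone IV} → 4
  South (3, 5): covers {Zone VI} → 30
  East (1, 18): covers {Zone V, Zone VIII} → 82
  West (17, 7): covers {Zone I, Zone II, Zone III, Zone IV} → 324
  Central (16, 1): covers {Zone I, Zone II} → 120
Maximum coverage at West: 324 daily departures.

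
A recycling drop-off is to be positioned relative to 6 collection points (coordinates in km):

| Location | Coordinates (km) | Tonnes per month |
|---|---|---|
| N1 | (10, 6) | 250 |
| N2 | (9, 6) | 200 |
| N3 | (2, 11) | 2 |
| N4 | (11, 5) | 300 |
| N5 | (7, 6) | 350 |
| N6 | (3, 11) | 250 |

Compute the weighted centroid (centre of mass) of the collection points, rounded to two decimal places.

(7.99, 6.71)

The minimiser of Σwᵢ‖p−pᵢ‖² is the weighted centroid p* = (Σwᵢpᵢ)/(Σwᵢ).
Σwᵢ = 1352.
Σwᵢxᵢ = 250·10 + 200·9 + 2·2 + 300·11 + 350·7 + 250·3 = 10804.
Σwᵢyᵢ = 250·6 + 200·6 + 2·11 + 300·5 + 350·6 + 250·11 = 9072.
x* = 10804/1352 = 7.99, y* = 9072/1352 = 6.71.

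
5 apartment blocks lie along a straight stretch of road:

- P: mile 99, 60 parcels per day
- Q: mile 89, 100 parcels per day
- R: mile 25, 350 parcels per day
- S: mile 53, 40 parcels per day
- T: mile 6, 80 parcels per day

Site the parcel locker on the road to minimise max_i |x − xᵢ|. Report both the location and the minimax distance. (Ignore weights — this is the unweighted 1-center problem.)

location 52.5, max distance 46.5

The 1-center on a line is the midpoint of the two extreme points: leftmost at 6, rightmost at 99.
Optimal location = (6 + 99)/2 = 52.5; maximum distance = (99 − 6)/2 = 46.5.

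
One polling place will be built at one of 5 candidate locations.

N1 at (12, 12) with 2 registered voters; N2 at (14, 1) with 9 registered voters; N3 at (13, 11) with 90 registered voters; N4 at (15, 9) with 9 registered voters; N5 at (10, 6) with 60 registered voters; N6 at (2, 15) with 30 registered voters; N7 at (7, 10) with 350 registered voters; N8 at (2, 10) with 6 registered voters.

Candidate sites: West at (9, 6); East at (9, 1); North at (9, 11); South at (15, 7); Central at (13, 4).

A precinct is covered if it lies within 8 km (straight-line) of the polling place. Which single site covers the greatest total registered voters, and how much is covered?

Coverage radius r = 8 km; a point is covered iff (Δx)²+(Δy)² ≤ 8² = 64.
  West (9, 6): covers {N1, N2, N3, N4, N5, N7} → 520
  East (9, 1): covers {N2, N5} → 69
  North (9, 11): covers {N1, N3, N4, N5, N7, N8} → 517
  South (15, 7): covers {N1, N2, N3, N4, N5} → 170
  Central (13, 4): covers {N2, N3, N4, N5} → 168
Maximum coverage at West: 520 registered voters.

West, covering 520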